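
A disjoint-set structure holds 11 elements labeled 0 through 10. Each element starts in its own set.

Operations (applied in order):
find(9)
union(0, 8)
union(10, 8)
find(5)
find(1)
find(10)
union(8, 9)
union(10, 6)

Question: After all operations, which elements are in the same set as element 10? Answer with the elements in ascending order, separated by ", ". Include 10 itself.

Step 1: find(9) -> no change; set of 9 is {9}
Step 2: union(0, 8) -> merged; set of 0 now {0, 8}
Step 3: union(10, 8) -> merged; set of 10 now {0, 8, 10}
Step 4: find(5) -> no change; set of 5 is {5}
Step 5: find(1) -> no change; set of 1 is {1}
Step 6: find(10) -> no change; set of 10 is {0, 8, 10}
Step 7: union(8, 9) -> merged; set of 8 now {0, 8, 9, 10}
Step 8: union(10, 6) -> merged; set of 10 now {0, 6, 8, 9, 10}
Component of 10: {0, 6, 8, 9, 10}

Answer: 0, 6, 8, 9, 10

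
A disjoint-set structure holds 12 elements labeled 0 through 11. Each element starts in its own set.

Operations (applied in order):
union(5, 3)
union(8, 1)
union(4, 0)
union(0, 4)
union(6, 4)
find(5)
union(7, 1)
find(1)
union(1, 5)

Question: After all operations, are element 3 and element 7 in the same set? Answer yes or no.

Answer: yes

Derivation:
Step 1: union(5, 3) -> merged; set of 5 now {3, 5}
Step 2: union(8, 1) -> merged; set of 8 now {1, 8}
Step 3: union(4, 0) -> merged; set of 4 now {0, 4}
Step 4: union(0, 4) -> already same set; set of 0 now {0, 4}
Step 5: union(6, 4) -> merged; set of 6 now {0, 4, 6}
Step 6: find(5) -> no change; set of 5 is {3, 5}
Step 7: union(7, 1) -> merged; set of 7 now {1, 7, 8}
Step 8: find(1) -> no change; set of 1 is {1, 7, 8}
Step 9: union(1, 5) -> merged; set of 1 now {1, 3, 5, 7, 8}
Set of 3: {1, 3, 5, 7, 8}; 7 is a member.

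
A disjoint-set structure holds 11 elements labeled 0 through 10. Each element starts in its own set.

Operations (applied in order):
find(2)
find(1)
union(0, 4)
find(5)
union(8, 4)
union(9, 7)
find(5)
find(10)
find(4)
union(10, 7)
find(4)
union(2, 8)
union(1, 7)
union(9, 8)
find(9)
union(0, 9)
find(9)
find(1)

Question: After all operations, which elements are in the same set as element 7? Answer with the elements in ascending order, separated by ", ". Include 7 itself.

Step 1: find(2) -> no change; set of 2 is {2}
Step 2: find(1) -> no change; set of 1 is {1}
Step 3: union(0, 4) -> merged; set of 0 now {0, 4}
Step 4: find(5) -> no change; set of 5 is {5}
Step 5: union(8, 4) -> merged; set of 8 now {0, 4, 8}
Step 6: union(9, 7) -> merged; set of 9 now {7, 9}
Step 7: find(5) -> no change; set of 5 is {5}
Step 8: find(10) -> no change; set of 10 is {10}
Step 9: find(4) -> no change; set of 4 is {0, 4, 8}
Step 10: union(10, 7) -> merged; set of 10 now {7, 9, 10}
Step 11: find(4) -> no change; set of 4 is {0, 4, 8}
Step 12: union(2, 8) -> merged; set of 2 now {0, 2, 4, 8}
Step 13: union(1, 7) -> merged; set of 1 now {1, 7, 9, 10}
Step 14: union(9, 8) -> merged; set of 9 now {0, 1, 2, 4, 7, 8, 9, 10}
Step 15: find(9) -> no change; set of 9 is {0, 1, 2, 4, 7, 8, 9, 10}
Step 16: union(0, 9) -> already same set; set of 0 now {0, 1, 2, 4, 7, 8, 9, 10}
Step 17: find(9) -> no change; set of 9 is {0, 1, 2, 4, 7, 8, 9, 10}
Step 18: find(1) -> no change; set of 1 is {0, 1, 2, 4, 7, 8, 9, 10}
Component of 7: {0, 1, 2, 4, 7, 8, 9, 10}

Answer: 0, 1, 2, 4, 7, 8, 9, 10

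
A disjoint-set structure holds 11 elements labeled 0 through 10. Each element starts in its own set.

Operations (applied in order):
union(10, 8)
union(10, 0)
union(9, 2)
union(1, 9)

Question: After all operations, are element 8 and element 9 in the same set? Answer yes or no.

Step 1: union(10, 8) -> merged; set of 10 now {8, 10}
Step 2: union(10, 0) -> merged; set of 10 now {0, 8, 10}
Step 3: union(9, 2) -> merged; set of 9 now {2, 9}
Step 4: union(1, 9) -> merged; set of 1 now {1, 2, 9}
Set of 8: {0, 8, 10}; 9 is not a member.

Answer: no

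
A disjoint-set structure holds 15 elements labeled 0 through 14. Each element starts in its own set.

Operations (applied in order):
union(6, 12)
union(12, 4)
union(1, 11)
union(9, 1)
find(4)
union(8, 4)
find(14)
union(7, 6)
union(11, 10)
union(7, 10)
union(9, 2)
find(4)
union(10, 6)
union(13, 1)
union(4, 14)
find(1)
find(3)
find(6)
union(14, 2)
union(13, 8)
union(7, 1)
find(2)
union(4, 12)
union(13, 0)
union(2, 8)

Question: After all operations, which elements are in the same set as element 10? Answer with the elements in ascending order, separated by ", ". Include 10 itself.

Answer: 0, 1, 2, 4, 6, 7, 8, 9, 10, 11, 12, 13, 14

Derivation:
Step 1: union(6, 12) -> merged; set of 6 now {6, 12}
Step 2: union(12, 4) -> merged; set of 12 now {4, 6, 12}
Step 3: union(1, 11) -> merged; set of 1 now {1, 11}
Step 4: union(9, 1) -> merged; set of 9 now {1, 9, 11}
Step 5: find(4) -> no change; set of 4 is {4, 6, 12}
Step 6: union(8, 4) -> merged; set of 8 now {4, 6, 8, 12}
Step 7: find(14) -> no change; set of 14 is {14}
Step 8: union(7, 6) -> merged; set of 7 now {4, 6, 7, 8, 12}
Step 9: union(11, 10) -> merged; set of 11 now {1, 9, 10, 11}
Step 10: union(7, 10) -> merged; set of 7 now {1, 4, 6, 7, 8, 9, 10, 11, 12}
Step 11: union(9, 2) -> merged; set of 9 now {1, 2, 4, 6, 7, 8, 9, 10, 11, 12}
Step 12: find(4) -> no change; set of 4 is {1, 2, 4, 6, 7, 8, 9, 10, 11, 12}
Step 13: union(10, 6) -> already same set; set of 10 now {1, 2, 4, 6, 7, 8, 9, 10, 11, 12}
Step 14: union(13, 1) -> merged; set of 13 now {1, 2, 4, 6, 7, 8, 9, 10, 11, 12, 13}
Step 15: union(4, 14) -> merged; set of 4 now {1, 2, 4, 6, 7, 8, 9, 10, 11, 12, 13, 14}
Step 16: find(1) -> no change; set of 1 is {1, 2, 4, 6, 7, 8, 9, 10, 11, 12, 13, 14}
Step 17: find(3) -> no change; set of 3 is {3}
Step 18: find(6) -> no change; set of 6 is {1, 2, 4, 6, 7, 8, 9, 10, 11, 12, 13, 14}
Step 19: union(14, 2) -> already same set; set of 14 now {1, 2, 4, 6, 7, 8, 9, 10, 11, 12, 13, 14}
Step 20: union(13, 8) -> already same set; set of 13 now {1, 2, 4, 6, 7, 8, 9, 10, 11, 12, 13, 14}
Step 21: union(7, 1) -> already same set; set of 7 now {1, 2, 4, 6, 7, 8, 9, 10, 11, 12, 13, 14}
Step 22: find(2) -> no change; set of 2 is {1, 2, 4, 6, 7, 8, 9, 10, 11, 12, 13, 14}
Step 23: union(4, 12) -> already same set; set of 4 now {1, 2, 4, 6, 7, 8, 9, 10, 11, 12, 13, 14}
Step 24: union(13, 0) -> merged; set of 13 now {0, 1, 2, 4, 6, 7, 8, 9, 10, 11, 12, 13, 14}
Step 25: union(2, 8) -> already same set; set of 2 now {0, 1, 2, 4, 6, 7, 8, 9, 10, 11, 12, 13, 14}
Component of 10: {0, 1, 2, 4, 6, 7, 8, 9, 10, 11, 12, 13, 14}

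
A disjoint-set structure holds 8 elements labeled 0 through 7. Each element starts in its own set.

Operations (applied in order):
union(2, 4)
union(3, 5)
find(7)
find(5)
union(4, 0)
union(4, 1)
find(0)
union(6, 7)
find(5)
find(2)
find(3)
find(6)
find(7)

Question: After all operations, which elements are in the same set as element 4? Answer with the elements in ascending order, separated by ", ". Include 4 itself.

Step 1: union(2, 4) -> merged; set of 2 now {2, 4}
Step 2: union(3, 5) -> merged; set of 3 now {3, 5}
Step 3: find(7) -> no change; set of 7 is {7}
Step 4: find(5) -> no change; set of 5 is {3, 5}
Step 5: union(4, 0) -> merged; set of 4 now {0, 2, 4}
Step 6: union(4, 1) -> merged; set of 4 now {0, 1, 2, 4}
Step 7: find(0) -> no change; set of 0 is {0, 1, 2, 4}
Step 8: union(6, 7) -> merged; set of 6 now {6, 7}
Step 9: find(5) -> no change; set of 5 is {3, 5}
Step 10: find(2) -> no change; set of 2 is {0, 1, 2, 4}
Step 11: find(3) -> no change; set of 3 is {3, 5}
Step 12: find(6) -> no change; set of 6 is {6, 7}
Step 13: find(7) -> no change; set of 7 is {6, 7}
Component of 4: {0, 1, 2, 4}

Answer: 0, 1, 2, 4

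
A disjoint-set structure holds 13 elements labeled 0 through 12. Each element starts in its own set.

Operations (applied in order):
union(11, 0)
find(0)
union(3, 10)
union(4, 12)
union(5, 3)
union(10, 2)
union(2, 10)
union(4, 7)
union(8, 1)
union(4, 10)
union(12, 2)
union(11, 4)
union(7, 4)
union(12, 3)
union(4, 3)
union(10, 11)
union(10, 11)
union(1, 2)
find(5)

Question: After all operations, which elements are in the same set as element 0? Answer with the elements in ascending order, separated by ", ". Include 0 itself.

Step 1: union(11, 0) -> merged; set of 11 now {0, 11}
Step 2: find(0) -> no change; set of 0 is {0, 11}
Step 3: union(3, 10) -> merged; set of 3 now {3, 10}
Step 4: union(4, 12) -> merged; set of 4 now {4, 12}
Step 5: union(5, 3) -> merged; set of 5 now {3, 5, 10}
Step 6: union(10, 2) -> merged; set of 10 now {2, 3, 5, 10}
Step 7: union(2, 10) -> already same set; set of 2 now {2, 3, 5, 10}
Step 8: union(4, 7) -> merged; set of 4 now {4, 7, 12}
Step 9: union(8, 1) -> merged; set of 8 now {1, 8}
Step 10: union(4, 10) -> merged; set of 4 now {2, 3, 4, 5, 7, 10, 12}
Step 11: union(12, 2) -> already same set; set of 12 now {2, 3, 4, 5, 7, 10, 12}
Step 12: union(11, 4) -> merged; set of 11 now {0, 2, 3, 4, 5, 7, 10, 11, 12}
Step 13: union(7, 4) -> already same set; set of 7 now {0, 2, 3, 4, 5, 7, 10, 11, 12}
Step 14: union(12, 3) -> already same set; set of 12 now {0, 2, 3, 4, 5, 7, 10, 11, 12}
Step 15: union(4, 3) -> already same set; set of 4 now {0, 2, 3, 4, 5, 7, 10, 11, 12}
Step 16: union(10, 11) -> already same set; set of 10 now {0, 2, 3, 4, 5, 7, 10, 11, 12}
Step 17: union(10, 11) -> already same set; set of 10 now {0, 2, 3, 4, 5, 7, 10, 11, 12}
Step 18: union(1, 2) -> merged; set of 1 now {0, 1, 2, 3, 4, 5, 7, 8, 10, 11, 12}
Step 19: find(5) -> no change; set of 5 is {0, 1, 2, 3, 4, 5, 7, 8, 10, 11, 12}
Component of 0: {0, 1, 2, 3, 4, 5, 7, 8, 10, 11, 12}

Answer: 0, 1, 2, 3, 4, 5, 7, 8, 10, 11, 12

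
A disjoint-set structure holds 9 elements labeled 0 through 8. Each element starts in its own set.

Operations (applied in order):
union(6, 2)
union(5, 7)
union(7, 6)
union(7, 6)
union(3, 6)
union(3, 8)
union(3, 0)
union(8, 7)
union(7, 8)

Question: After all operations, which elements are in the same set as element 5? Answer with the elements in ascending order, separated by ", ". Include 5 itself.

Step 1: union(6, 2) -> merged; set of 6 now {2, 6}
Step 2: union(5, 7) -> merged; set of 5 now {5, 7}
Step 3: union(7, 6) -> merged; set of 7 now {2, 5, 6, 7}
Step 4: union(7, 6) -> already same set; set of 7 now {2, 5, 6, 7}
Step 5: union(3, 6) -> merged; set of 3 now {2, 3, 5, 6, 7}
Step 6: union(3, 8) -> merged; set of 3 now {2, 3, 5, 6, 7, 8}
Step 7: union(3, 0) -> merged; set of 3 now {0, 2, 3, 5, 6, 7, 8}
Step 8: union(8, 7) -> already same set; set of 8 now {0, 2, 3, 5, 6, 7, 8}
Step 9: union(7, 8) -> already same set; set of 7 now {0, 2, 3, 5, 6, 7, 8}
Component of 5: {0, 2, 3, 5, 6, 7, 8}

Answer: 0, 2, 3, 5, 6, 7, 8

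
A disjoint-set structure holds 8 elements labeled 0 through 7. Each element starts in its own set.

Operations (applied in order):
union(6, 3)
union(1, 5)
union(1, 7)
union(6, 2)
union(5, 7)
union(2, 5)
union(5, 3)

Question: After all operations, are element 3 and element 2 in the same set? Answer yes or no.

Answer: yes

Derivation:
Step 1: union(6, 3) -> merged; set of 6 now {3, 6}
Step 2: union(1, 5) -> merged; set of 1 now {1, 5}
Step 3: union(1, 7) -> merged; set of 1 now {1, 5, 7}
Step 4: union(6, 2) -> merged; set of 6 now {2, 3, 6}
Step 5: union(5, 7) -> already same set; set of 5 now {1, 5, 7}
Step 6: union(2, 5) -> merged; set of 2 now {1, 2, 3, 5, 6, 7}
Step 7: union(5, 3) -> already same set; set of 5 now {1, 2, 3, 5, 6, 7}
Set of 3: {1, 2, 3, 5, 6, 7}; 2 is a member.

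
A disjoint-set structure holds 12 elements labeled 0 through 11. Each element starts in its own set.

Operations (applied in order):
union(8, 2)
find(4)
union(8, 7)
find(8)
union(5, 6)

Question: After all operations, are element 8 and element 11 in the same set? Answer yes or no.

Step 1: union(8, 2) -> merged; set of 8 now {2, 8}
Step 2: find(4) -> no change; set of 4 is {4}
Step 3: union(8, 7) -> merged; set of 8 now {2, 7, 8}
Step 4: find(8) -> no change; set of 8 is {2, 7, 8}
Step 5: union(5, 6) -> merged; set of 5 now {5, 6}
Set of 8: {2, 7, 8}; 11 is not a member.

Answer: no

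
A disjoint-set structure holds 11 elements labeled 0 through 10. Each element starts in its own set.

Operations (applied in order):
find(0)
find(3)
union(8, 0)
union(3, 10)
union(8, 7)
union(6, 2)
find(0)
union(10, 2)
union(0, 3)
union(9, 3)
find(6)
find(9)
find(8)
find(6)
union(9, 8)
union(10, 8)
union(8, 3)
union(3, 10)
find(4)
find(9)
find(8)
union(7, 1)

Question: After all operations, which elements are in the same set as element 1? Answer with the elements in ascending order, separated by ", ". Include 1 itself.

Answer: 0, 1, 2, 3, 6, 7, 8, 9, 10

Derivation:
Step 1: find(0) -> no change; set of 0 is {0}
Step 2: find(3) -> no change; set of 3 is {3}
Step 3: union(8, 0) -> merged; set of 8 now {0, 8}
Step 4: union(3, 10) -> merged; set of 3 now {3, 10}
Step 5: union(8, 7) -> merged; set of 8 now {0, 7, 8}
Step 6: union(6, 2) -> merged; set of 6 now {2, 6}
Step 7: find(0) -> no change; set of 0 is {0, 7, 8}
Step 8: union(10, 2) -> merged; set of 10 now {2, 3, 6, 10}
Step 9: union(0, 3) -> merged; set of 0 now {0, 2, 3, 6, 7, 8, 10}
Step 10: union(9, 3) -> merged; set of 9 now {0, 2, 3, 6, 7, 8, 9, 10}
Step 11: find(6) -> no change; set of 6 is {0, 2, 3, 6, 7, 8, 9, 10}
Step 12: find(9) -> no change; set of 9 is {0, 2, 3, 6, 7, 8, 9, 10}
Step 13: find(8) -> no change; set of 8 is {0, 2, 3, 6, 7, 8, 9, 10}
Step 14: find(6) -> no change; set of 6 is {0, 2, 3, 6, 7, 8, 9, 10}
Step 15: union(9, 8) -> already same set; set of 9 now {0, 2, 3, 6, 7, 8, 9, 10}
Step 16: union(10, 8) -> already same set; set of 10 now {0, 2, 3, 6, 7, 8, 9, 10}
Step 17: union(8, 3) -> already same set; set of 8 now {0, 2, 3, 6, 7, 8, 9, 10}
Step 18: union(3, 10) -> already same set; set of 3 now {0, 2, 3, 6, 7, 8, 9, 10}
Step 19: find(4) -> no change; set of 4 is {4}
Step 20: find(9) -> no change; set of 9 is {0, 2, 3, 6, 7, 8, 9, 10}
Step 21: find(8) -> no change; set of 8 is {0, 2, 3, 6, 7, 8, 9, 10}
Step 22: union(7, 1) -> merged; set of 7 now {0, 1, 2, 3, 6, 7, 8, 9, 10}
Component of 1: {0, 1, 2, 3, 6, 7, 8, 9, 10}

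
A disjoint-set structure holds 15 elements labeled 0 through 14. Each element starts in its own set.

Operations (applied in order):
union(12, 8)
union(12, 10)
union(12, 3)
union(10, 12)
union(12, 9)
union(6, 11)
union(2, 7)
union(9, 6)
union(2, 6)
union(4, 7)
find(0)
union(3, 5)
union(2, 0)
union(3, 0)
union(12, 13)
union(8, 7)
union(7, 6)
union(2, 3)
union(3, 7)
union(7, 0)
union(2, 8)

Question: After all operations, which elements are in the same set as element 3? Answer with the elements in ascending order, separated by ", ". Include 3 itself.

Step 1: union(12, 8) -> merged; set of 12 now {8, 12}
Step 2: union(12, 10) -> merged; set of 12 now {8, 10, 12}
Step 3: union(12, 3) -> merged; set of 12 now {3, 8, 10, 12}
Step 4: union(10, 12) -> already same set; set of 10 now {3, 8, 10, 12}
Step 5: union(12, 9) -> merged; set of 12 now {3, 8, 9, 10, 12}
Step 6: union(6, 11) -> merged; set of 6 now {6, 11}
Step 7: union(2, 7) -> merged; set of 2 now {2, 7}
Step 8: union(9, 6) -> merged; set of 9 now {3, 6, 8, 9, 10, 11, 12}
Step 9: union(2, 6) -> merged; set of 2 now {2, 3, 6, 7, 8, 9, 10, 11, 12}
Step 10: union(4, 7) -> merged; set of 4 now {2, 3, 4, 6, 7, 8, 9, 10, 11, 12}
Step 11: find(0) -> no change; set of 0 is {0}
Step 12: union(3, 5) -> merged; set of 3 now {2, 3, 4, 5, 6, 7, 8, 9, 10, 11, 12}
Step 13: union(2, 0) -> merged; set of 2 now {0, 2, 3, 4, 5, 6, 7, 8, 9, 10, 11, 12}
Step 14: union(3, 0) -> already same set; set of 3 now {0, 2, 3, 4, 5, 6, 7, 8, 9, 10, 11, 12}
Step 15: union(12, 13) -> merged; set of 12 now {0, 2, 3, 4, 5, 6, 7, 8, 9, 10, 11, 12, 13}
Step 16: union(8, 7) -> already same set; set of 8 now {0, 2, 3, 4, 5, 6, 7, 8, 9, 10, 11, 12, 13}
Step 17: union(7, 6) -> already same set; set of 7 now {0, 2, 3, 4, 5, 6, 7, 8, 9, 10, 11, 12, 13}
Step 18: union(2, 3) -> already same set; set of 2 now {0, 2, 3, 4, 5, 6, 7, 8, 9, 10, 11, 12, 13}
Step 19: union(3, 7) -> already same set; set of 3 now {0, 2, 3, 4, 5, 6, 7, 8, 9, 10, 11, 12, 13}
Step 20: union(7, 0) -> already same set; set of 7 now {0, 2, 3, 4, 5, 6, 7, 8, 9, 10, 11, 12, 13}
Step 21: union(2, 8) -> already same set; set of 2 now {0, 2, 3, 4, 5, 6, 7, 8, 9, 10, 11, 12, 13}
Component of 3: {0, 2, 3, 4, 5, 6, 7, 8, 9, 10, 11, 12, 13}

Answer: 0, 2, 3, 4, 5, 6, 7, 8, 9, 10, 11, 12, 13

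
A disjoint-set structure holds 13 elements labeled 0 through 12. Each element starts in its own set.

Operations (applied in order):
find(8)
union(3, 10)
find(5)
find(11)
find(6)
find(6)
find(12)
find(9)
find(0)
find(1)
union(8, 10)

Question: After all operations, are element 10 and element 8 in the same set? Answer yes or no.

Step 1: find(8) -> no change; set of 8 is {8}
Step 2: union(3, 10) -> merged; set of 3 now {3, 10}
Step 3: find(5) -> no change; set of 5 is {5}
Step 4: find(11) -> no change; set of 11 is {11}
Step 5: find(6) -> no change; set of 6 is {6}
Step 6: find(6) -> no change; set of 6 is {6}
Step 7: find(12) -> no change; set of 12 is {12}
Step 8: find(9) -> no change; set of 9 is {9}
Step 9: find(0) -> no change; set of 0 is {0}
Step 10: find(1) -> no change; set of 1 is {1}
Step 11: union(8, 10) -> merged; set of 8 now {3, 8, 10}
Set of 10: {3, 8, 10}; 8 is a member.

Answer: yes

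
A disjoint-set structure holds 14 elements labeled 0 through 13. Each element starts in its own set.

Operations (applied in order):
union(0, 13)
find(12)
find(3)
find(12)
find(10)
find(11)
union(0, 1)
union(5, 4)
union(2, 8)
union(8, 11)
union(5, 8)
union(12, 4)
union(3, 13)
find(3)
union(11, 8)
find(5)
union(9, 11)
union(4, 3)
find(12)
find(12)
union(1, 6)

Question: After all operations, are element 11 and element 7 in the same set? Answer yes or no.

Answer: no

Derivation:
Step 1: union(0, 13) -> merged; set of 0 now {0, 13}
Step 2: find(12) -> no change; set of 12 is {12}
Step 3: find(3) -> no change; set of 3 is {3}
Step 4: find(12) -> no change; set of 12 is {12}
Step 5: find(10) -> no change; set of 10 is {10}
Step 6: find(11) -> no change; set of 11 is {11}
Step 7: union(0, 1) -> merged; set of 0 now {0, 1, 13}
Step 8: union(5, 4) -> merged; set of 5 now {4, 5}
Step 9: union(2, 8) -> merged; set of 2 now {2, 8}
Step 10: union(8, 11) -> merged; set of 8 now {2, 8, 11}
Step 11: union(5, 8) -> merged; set of 5 now {2, 4, 5, 8, 11}
Step 12: union(12, 4) -> merged; set of 12 now {2, 4, 5, 8, 11, 12}
Step 13: union(3, 13) -> merged; set of 3 now {0, 1, 3, 13}
Step 14: find(3) -> no change; set of 3 is {0, 1, 3, 13}
Step 15: union(11, 8) -> already same set; set of 11 now {2, 4, 5, 8, 11, 12}
Step 16: find(5) -> no change; set of 5 is {2, 4, 5, 8, 11, 12}
Step 17: union(9, 11) -> merged; set of 9 now {2, 4, 5, 8, 9, 11, 12}
Step 18: union(4, 3) -> merged; set of 4 now {0, 1, 2, 3, 4, 5, 8, 9, 11, 12, 13}
Step 19: find(12) -> no change; set of 12 is {0, 1, 2, 3, 4, 5, 8, 9, 11, 12, 13}
Step 20: find(12) -> no change; set of 12 is {0, 1, 2, 3, 4, 5, 8, 9, 11, 12, 13}
Step 21: union(1, 6) -> merged; set of 1 now {0, 1, 2, 3, 4, 5, 6, 8, 9, 11, 12, 13}
Set of 11: {0, 1, 2, 3, 4, 5, 6, 8, 9, 11, 12, 13}; 7 is not a member.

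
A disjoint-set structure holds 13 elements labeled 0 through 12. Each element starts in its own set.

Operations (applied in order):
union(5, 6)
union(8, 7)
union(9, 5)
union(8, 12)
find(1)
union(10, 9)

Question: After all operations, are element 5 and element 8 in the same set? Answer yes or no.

Step 1: union(5, 6) -> merged; set of 5 now {5, 6}
Step 2: union(8, 7) -> merged; set of 8 now {7, 8}
Step 3: union(9, 5) -> merged; set of 9 now {5, 6, 9}
Step 4: union(8, 12) -> merged; set of 8 now {7, 8, 12}
Step 5: find(1) -> no change; set of 1 is {1}
Step 6: union(10, 9) -> merged; set of 10 now {5, 6, 9, 10}
Set of 5: {5, 6, 9, 10}; 8 is not a member.

Answer: no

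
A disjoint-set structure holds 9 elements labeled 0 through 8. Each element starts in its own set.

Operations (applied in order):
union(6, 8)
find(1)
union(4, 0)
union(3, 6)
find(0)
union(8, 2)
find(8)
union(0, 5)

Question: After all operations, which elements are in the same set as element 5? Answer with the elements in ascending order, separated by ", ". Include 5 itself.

Answer: 0, 4, 5

Derivation:
Step 1: union(6, 8) -> merged; set of 6 now {6, 8}
Step 2: find(1) -> no change; set of 1 is {1}
Step 3: union(4, 0) -> merged; set of 4 now {0, 4}
Step 4: union(3, 6) -> merged; set of 3 now {3, 6, 8}
Step 5: find(0) -> no change; set of 0 is {0, 4}
Step 6: union(8, 2) -> merged; set of 8 now {2, 3, 6, 8}
Step 7: find(8) -> no change; set of 8 is {2, 3, 6, 8}
Step 8: union(0, 5) -> merged; set of 0 now {0, 4, 5}
Component of 5: {0, 4, 5}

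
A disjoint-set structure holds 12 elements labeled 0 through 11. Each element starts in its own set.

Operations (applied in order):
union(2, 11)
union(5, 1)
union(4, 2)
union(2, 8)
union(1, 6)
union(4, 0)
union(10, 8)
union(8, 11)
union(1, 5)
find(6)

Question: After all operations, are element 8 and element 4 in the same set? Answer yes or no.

Answer: yes

Derivation:
Step 1: union(2, 11) -> merged; set of 2 now {2, 11}
Step 2: union(5, 1) -> merged; set of 5 now {1, 5}
Step 3: union(4, 2) -> merged; set of 4 now {2, 4, 11}
Step 4: union(2, 8) -> merged; set of 2 now {2, 4, 8, 11}
Step 5: union(1, 6) -> merged; set of 1 now {1, 5, 6}
Step 6: union(4, 0) -> merged; set of 4 now {0, 2, 4, 8, 11}
Step 7: union(10, 8) -> merged; set of 10 now {0, 2, 4, 8, 10, 11}
Step 8: union(8, 11) -> already same set; set of 8 now {0, 2, 4, 8, 10, 11}
Step 9: union(1, 5) -> already same set; set of 1 now {1, 5, 6}
Step 10: find(6) -> no change; set of 6 is {1, 5, 6}
Set of 8: {0, 2, 4, 8, 10, 11}; 4 is a member.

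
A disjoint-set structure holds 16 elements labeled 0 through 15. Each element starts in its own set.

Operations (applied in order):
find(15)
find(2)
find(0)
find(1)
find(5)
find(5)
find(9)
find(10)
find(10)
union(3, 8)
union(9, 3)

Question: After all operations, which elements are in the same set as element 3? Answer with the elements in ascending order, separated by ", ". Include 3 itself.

Answer: 3, 8, 9

Derivation:
Step 1: find(15) -> no change; set of 15 is {15}
Step 2: find(2) -> no change; set of 2 is {2}
Step 3: find(0) -> no change; set of 0 is {0}
Step 4: find(1) -> no change; set of 1 is {1}
Step 5: find(5) -> no change; set of 5 is {5}
Step 6: find(5) -> no change; set of 5 is {5}
Step 7: find(9) -> no change; set of 9 is {9}
Step 8: find(10) -> no change; set of 10 is {10}
Step 9: find(10) -> no change; set of 10 is {10}
Step 10: union(3, 8) -> merged; set of 3 now {3, 8}
Step 11: union(9, 3) -> merged; set of 9 now {3, 8, 9}
Component of 3: {3, 8, 9}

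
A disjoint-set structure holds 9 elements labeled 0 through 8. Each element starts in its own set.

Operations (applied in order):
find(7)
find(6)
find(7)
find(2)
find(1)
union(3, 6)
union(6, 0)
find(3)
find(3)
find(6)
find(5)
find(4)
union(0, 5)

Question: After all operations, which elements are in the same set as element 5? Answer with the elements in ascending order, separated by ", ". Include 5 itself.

Step 1: find(7) -> no change; set of 7 is {7}
Step 2: find(6) -> no change; set of 6 is {6}
Step 3: find(7) -> no change; set of 7 is {7}
Step 4: find(2) -> no change; set of 2 is {2}
Step 5: find(1) -> no change; set of 1 is {1}
Step 6: union(3, 6) -> merged; set of 3 now {3, 6}
Step 7: union(6, 0) -> merged; set of 6 now {0, 3, 6}
Step 8: find(3) -> no change; set of 3 is {0, 3, 6}
Step 9: find(3) -> no change; set of 3 is {0, 3, 6}
Step 10: find(6) -> no change; set of 6 is {0, 3, 6}
Step 11: find(5) -> no change; set of 5 is {5}
Step 12: find(4) -> no change; set of 4 is {4}
Step 13: union(0, 5) -> merged; set of 0 now {0, 3, 5, 6}
Component of 5: {0, 3, 5, 6}

Answer: 0, 3, 5, 6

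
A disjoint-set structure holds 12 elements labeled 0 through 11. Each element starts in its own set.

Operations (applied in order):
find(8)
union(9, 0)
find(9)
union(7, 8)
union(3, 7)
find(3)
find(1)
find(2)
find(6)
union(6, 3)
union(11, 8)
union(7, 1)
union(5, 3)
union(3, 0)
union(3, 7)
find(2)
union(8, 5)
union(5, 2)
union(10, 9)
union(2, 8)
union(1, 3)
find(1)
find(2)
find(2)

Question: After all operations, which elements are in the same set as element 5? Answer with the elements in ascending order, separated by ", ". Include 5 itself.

Step 1: find(8) -> no change; set of 8 is {8}
Step 2: union(9, 0) -> merged; set of 9 now {0, 9}
Step 3: find(9) -> no change; set of 9 is {0, 9}
Step 4: union(7, 8) -> merged; set of 7 now {7, 8}
Step 5: union(3, 7) -> merged; set of 3 now {3, 7, 8}
Step 6: find(3) -> no change; set of 3 is {3, 7, 8}
Step 7: find(1) -> no change; set of 1 is {1}
Step 8: find(2) -> no change; set of 2 is {2}
Step 9: find(6) -> no change; set of 6 is {6}
Step 10: union(6, 3) -> merged; set of 6 now {3, 6, 7, 8}
Step 11: union(11, 8) -> merged; set of 11 now {3, 6, 7, 8, 11}
Step 12: union(7, 1) -> merged; set of 7 now {1, 3, 6, 7, 8, 11}
Step 13: union(5, 3) -> merged; set of 5 now {1, 3, 5, 6, 7, 8, 11}
Step 14: union(3, 0) -> merged; set of 3 now {0, 1, 3, 5, 6, 7, 8, 9, 11}
Step 15: union(3, 7) -> already same set; set of 3 now {0, 1, 3, 5, 6, 7, 8, 9, 11}
Step 16: find(2) -> no change; set of 2 is {2}
Step 17: union(8, 5) -> already same set; set of 8 now {0, 1, 3, 5, 6, 7, 8, 9, 11}
Step 18: union(5, 2) -> merged; set of 5 now {0, 1, 2, 3, 5, 6, 7, 8, 9, 11}
Step 19: union(10, 9) -> merged; set of 10 now {0, 1, 2, 3, 5, 6, 7, 8, 9, 10, 11}
Step 20: union(2, 8) -> already same set; set of 2 now {0, 1, 2, 3, 5, 6, 7, 8, 9, 10, 11}
Step 21: union(1, 3) -> already same set; set of 1 now {0, 1, 2, 3, 5, 6, 7, 8, 9, 10, 11}
Step 22: find(1) -> no change; set of 1 is {0, 1, 2, 3, 5, 6, 7, 8, 9, 10, 11}
Step 23: find(2) -> no change; set of 2 is {0, 1, 2, 3, 5, 6, 7, 8, 9, 10, 11}
Step 24: find(2) -> no change; set of 2 is {0, 1, 2, 3, 5, 6, 7, 8, 9, 10, 11}
Component of 5: {0, 1, 2, 3, 5, 6, 7, 8, 9, 10, 11}

Answer: 0, 1, 2, 3, 5, 6, 7, 8, 9, 10, 11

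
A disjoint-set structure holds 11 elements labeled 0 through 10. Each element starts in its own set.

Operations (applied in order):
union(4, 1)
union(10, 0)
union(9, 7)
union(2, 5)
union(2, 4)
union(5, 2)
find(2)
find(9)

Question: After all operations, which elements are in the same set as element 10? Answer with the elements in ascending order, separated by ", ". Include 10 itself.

Step 1: union(4, 1) -> merged; set of 4 now {1, 4}
Step 2: union(10, 0) -> merged; set of 10 now {0, 10}
Step 3: union(9, 7) -> merged; set of 9 now {7, 9}
Step 4: union(2, 5) -> merged; set of 2 now {2, 5}
Step 5: union(2, 4) -> merged; set of 2 now {1, 2, 4, 5}
Step 6: union(5, 2) -> already same set; set of 5 now {1, 2, 4, 5}
Step 7: find(2) -> no change; set of 2 is {1, 2, 4, 5}
Step 8: find(9) -> no change; set of 9 is {7, 9}
Component of 10: {0, 10}

Answer: 0, 10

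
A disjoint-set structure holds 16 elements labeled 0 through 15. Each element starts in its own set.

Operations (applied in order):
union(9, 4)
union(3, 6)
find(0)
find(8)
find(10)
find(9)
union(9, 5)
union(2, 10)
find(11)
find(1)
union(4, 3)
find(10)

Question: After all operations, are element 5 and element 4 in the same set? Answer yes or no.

Step 1: union(9, 4) -> merged; set of 9 now {4, 9}
Step 2: union(3, 6) -> merged; set of 3 now {3, 6}
Step 3: find(0) -> no change; set of 0 is {0}
Step 4: find(8) -> no change; set of 8 is {8}
Step 5: find(10) -> no change; set of 10 is {10}
Step 6: find(9) -> no change; set of 9 is {4, 9}
Step 7: union(9, 5) -> merged; set of 9 now {4, 5, 9}
Step 8: union(2, 10) -> merged; set of 2 now {2, 10}
Step 9: find(11) -> no change; set of 11 is {11}
Step 10: find(1) -> no change; set of 1 is {1}
Step 11: union(4, 3) -> merged; set of 4 now {3, 4, 5, 6, 9}
Step 12: find(10) -> no change; set of 10 is {2, 10}
Set of 5: {3, 4, 5, 6, 9}; 4 is a member.

Answer: yes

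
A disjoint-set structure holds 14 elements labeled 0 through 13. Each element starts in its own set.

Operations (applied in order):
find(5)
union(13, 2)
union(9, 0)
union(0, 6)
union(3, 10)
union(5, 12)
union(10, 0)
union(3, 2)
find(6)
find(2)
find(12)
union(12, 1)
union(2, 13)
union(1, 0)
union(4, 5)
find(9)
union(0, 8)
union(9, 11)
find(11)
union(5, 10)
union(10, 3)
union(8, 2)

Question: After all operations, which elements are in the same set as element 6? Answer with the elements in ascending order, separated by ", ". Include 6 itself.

Answer: 0, 1, 2, 3, 4, 5, 6, 8, 9, 10, 11, 12, 13

Derivation:
Step 1: find(5) -> no change; set of 5 is {5}
Step 2: union(13, 2) -> merged; set of 13 now {2, 13}
Step 3: union(9, 0) -> merged; set of 9 now {0, 9}
Step 4: union(0, 6) -> merged; set of 0 now {0, 6, 9}
Step 5: union(3, 10) -> merged; set of 3 now {3, 10}
Step 6: union(5, 12) -> merged; set of 5 now {5, 12}
Step 7: union(10, 0) -> merged; set of 10 now {0, 3, 6, 9, 10}
Step 8: union(3, 2) -> merged; set of 3 now {0, 2, 3, 6, 9, 10, 13}
Step 9: find(6) -> no change; set of 6 is {0, 2, 3, 6, 9, 10, 13}
Step 10: find(2) -> no change; set of 2 is {0, 2, 3, 6, 9, 10, 13}
Step 11: find(12) -> no change; set of 12 is {5, 12}
Step 12: union(12, 1) -> merged; set of 12 now {1, 5, 12}
Step 13: union(2, 13) -> already same set; set of 2 now {0, 2, 3, 6, 9, 10, 13}
Step 14: union(1, 0) -> merged; set of 1 now {0, 1, 2, 3, 5, 6, 9, 10, 12, 13}
Step 15: union(4, 5) -> merged; set of 4 now {0, 1, 2, 3, 4, 5, 6, 9, 10, 12, 13}
Step 16: find(9) -> no change; set of 9 is {0, 1, 2, 3, 4, 5, 6, 9, 10, 12, 13}
Step 17: union(0, 8) -> merged; set of 0 now {0, 1, 2, 3, 4, 5, 6, 8, 9, 10, 12, 13}
Step 18: union(9, 11) -> merged; set of 9 now {0, 1, 2, 3, 4, 5, 6, 8, 9, 10, 11, 12, 13}
Step 19: find(11) -> no change; set of 11 is {0, 1, 2, 3, 4, 5, 6, 8, 9, 10, 11, 12, 13}
Step 20: union(5, 10) -> already same set; set of 5 now {0, 1, 2, 3, 4, 5, 6, 8, 9, 10, 11, 12, 13}
Step 21: union(10, 3) -> already same set; set of 10 now {0, 1, 2, 3, 4, 5, 6, 8, 9, 10, 11, 12, 13}
Step 22: union(8, 2) -> already same set; set of 8 now {0, 1, 2, 3, 4, 5, 6, 8, 9, 10, 11, 12, 13}
Component of 6: {0, 1, 2, 3, 4, 5, 6, 8, 9, 10, 11, 12, 13}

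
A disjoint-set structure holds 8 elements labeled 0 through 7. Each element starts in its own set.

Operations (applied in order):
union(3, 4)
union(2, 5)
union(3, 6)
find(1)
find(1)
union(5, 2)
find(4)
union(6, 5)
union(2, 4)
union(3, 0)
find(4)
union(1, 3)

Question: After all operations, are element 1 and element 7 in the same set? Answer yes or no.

Step 1: union(3, 4) -> merged; set of 3 now {3, 4}
Step 2: union(2, 5) -> merged; set of 2 now {2, 5}
Step 3: union(3, 6) -> merged; set of 3 now {3, 4, 6}
Step 4: find(1) -> no change; set of 1 is {1}
Step 5: find(1) -> no change; set of 1 is {1}
Step 6: union(5, 2) -> already same set; set of 5 now {2, 5}
Step 7: find(4) -> no change; set of 4 is {3, 4, 6}
Step 8: union(6, 5) -> merged; set of 6 now {2, 3, 4, 5, 6}
Step 9: union(2, 4) -> already same set; set of 2 now {2, 3, 4, 5, 6}
Step 10: union(3, 0) -> merged; set of 3 now {0, 2, 3, 4, 5, 6}
Step 11: find(4) -> no change; set of 4 is {0, 2, 3, 4, 5, 6}
Step 12: union(1, 3) -> merged; set of 1 now {0, 1, 2, 3, 4, 5, 6}
Set of 1: {0, 1, 2, 3, 4, 5, 6}; 7 is not a member.

Answer: no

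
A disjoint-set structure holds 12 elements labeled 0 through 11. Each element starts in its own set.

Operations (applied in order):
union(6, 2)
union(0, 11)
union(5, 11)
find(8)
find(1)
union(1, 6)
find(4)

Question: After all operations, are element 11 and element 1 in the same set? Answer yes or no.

Step 1: union(6, 2) -> merged; set of 6 now {2, 6}
Step 2: union(0, 11) -> merged; set of 0 now {0, 11}
Step 3: union(5, 11) -> merged; set of 5 now {0, 5, 11}
Step 4: find(8) -> no change; set of 8 is {8}
Step 5: find(1) -> no change; set of 1 is {1}
Step 6: union(1, 6) -> merged; set of 1 now {1, 2, 6}
Step 7: find(4) -> no change; set of 4 is {4}
Set of 11: {0, 5, 11}; 1 is not a member.

Answer: no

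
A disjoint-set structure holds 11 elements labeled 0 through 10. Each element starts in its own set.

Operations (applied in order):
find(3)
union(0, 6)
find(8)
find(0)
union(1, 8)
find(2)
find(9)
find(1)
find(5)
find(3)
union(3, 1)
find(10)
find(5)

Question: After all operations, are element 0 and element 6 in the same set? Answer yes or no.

Step 1: find(3) -> no change; set of 3 is {3}
Step 2: union(0, 6) -> merged; set of 0 now {0, 6}
Step 3: find(8) -> no change; set of 8 is {8}
Step 4: find(0) -> no change; set of 0 is {0, 6}
Step 5: union(1, 8) -> merged; set of 1 now {1, 8}
Step 6: find(2) -> no change; set of 2 is {2}
Step 7: find(9) -> no change; set of 9 is {9}
Step 8: find(1) -> no change; set of 1 is {1, 8}
Step 9: find(5) -> no change; set of 5 is {5}
Step 10: find(3) -> no change; set of 3 is {3}
Step 11: union(3, 1) -> merged; set of 3 now {1, 3, 8}
Step 12: find(10) -> no change; set of 10 is {10}
Step 13: find(5) -> no change; set of 5 is {5}
Set of 0: {0, 6}; 6 is a member.

Answer: yes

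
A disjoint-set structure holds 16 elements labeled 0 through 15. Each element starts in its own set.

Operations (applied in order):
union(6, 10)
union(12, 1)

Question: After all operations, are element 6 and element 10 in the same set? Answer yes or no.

Answer: yes

Derivation:
Step 1: union(6, 10) -> merged; set of 6 now {6, 10}
Step 2: union(12, 1) -> merged; set of 12 now {1, 12}
Set of 6: {6, 10}; 10 is a member.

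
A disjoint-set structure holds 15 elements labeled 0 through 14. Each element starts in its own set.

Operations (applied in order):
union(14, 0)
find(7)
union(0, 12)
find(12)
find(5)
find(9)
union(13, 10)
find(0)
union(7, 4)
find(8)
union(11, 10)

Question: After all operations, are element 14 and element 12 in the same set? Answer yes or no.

Step 1: union(14, 0) -> merged; set of 14 now {0, 14}
Step 2: find(7) -> no change; set of 7 is {7}
Step 3: union(0, 12) -> merged; set of 0 now {0, 12, 14}
Step 4: find(12) -> no change; set of 12 is {0, 12, 14}
Step 5: find(5) -> no change; set of 5 is {5}
Step 6: find(9) -> no change; set of 9 is {9}
Step 7: union(13, 10) -> merged; set of 13 now {10, 13}
Step 8: find(0) -> no change; set of 0 is {0, 12, 14}
Step 9: union(7, 4) -> merged; set of 7 now {4, 7}
Step 10: find(8) -> no change; set of 8 is {8}
Step 11: union(11, 10) -> merged; set of 11 now {10, 11, 13}
Set of 14: {0, 12, 14}; 12 is a member.

Answer: yes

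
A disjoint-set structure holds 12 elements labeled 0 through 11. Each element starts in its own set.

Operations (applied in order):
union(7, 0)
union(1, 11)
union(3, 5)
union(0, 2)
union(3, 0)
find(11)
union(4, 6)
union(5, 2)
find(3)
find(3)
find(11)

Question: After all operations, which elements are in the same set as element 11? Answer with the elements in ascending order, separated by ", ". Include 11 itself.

Step 1: union(7, 0) -> merged; set of 7 now {0, 7}
Step 2: union(1, 11) -> merged; set of 1 now {1, 11}
Step 3: union(3, 5) -> merged; set of 3 now {3, 5}
Step 4: union(0, 2) -> merged; set of 0 now {0, 2, 7}
Step 5: union(3, 0) -> merged; set of 3 now {0, 2, 3, 5, 7}
Step 6: find(11) -> no change; set of 11 is {1, 11}
Step 7: union(4, 6) -> merged; set of 4 now {4, 6}
Step 8: union(5, 2) -> already same set; set of 5 now {0, 2, 3, 5, 7}
Step 9: find(3) -> no change; set of 3 is {0, 2, 3, 5, 7}
Step 10: find(3) -> no change; set of 3 is {0, 2, 3, 5, 7}
Step 11: find(11) -> no change; set of 11 is {1, 11}
Component of 11: {1, 11}

Answer: 1, 11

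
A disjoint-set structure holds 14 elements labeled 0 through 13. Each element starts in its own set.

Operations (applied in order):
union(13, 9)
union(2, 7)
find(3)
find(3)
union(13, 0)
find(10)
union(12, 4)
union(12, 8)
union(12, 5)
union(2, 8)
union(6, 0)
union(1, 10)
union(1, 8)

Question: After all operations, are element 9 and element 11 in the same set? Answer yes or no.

Answer: no

Derivation:
Step 1: union(13, 9) -> merged; set of 13 now {9, 13}
Step 2: union(2, 7) -> merged; set of 2 now {2, 7}
Step 3: find(3) -> no change; set of 3 is {3}
Step 4: find(3) -> no change; set of 3 is {3}
Step 5: union(13, 0) -> merged; set of 13 now {0, 9, 13}
Step 6: find(10) -> no change; set of 10 is {10}
Step 7: union(12, 4) -> merged; set of 12 now {4, 12}
Step 8: union(12, 8) -> merged; set of 12 now {4, 8, 12}
Step 9: union(12, 5) -> merged; set of 12 now {4, 5, 8, 12}
Step 10: union(2, 8) -> merged; set of 2 now {2, 4, 5, 7, 8, 12}
Step 11: union(6, 0) -> merged; set of 6 now {0, 6, 9, 13}
Step 12: union(1, 10) -> merged; set of 1 now {1, 10}
Step 13: union(1, 8) -> merged; set of 1 now {1, 2, 4, 5, 7, 8, 10, 12}
Set of 9: {0, 6, 9, 13}; 11 is not a member.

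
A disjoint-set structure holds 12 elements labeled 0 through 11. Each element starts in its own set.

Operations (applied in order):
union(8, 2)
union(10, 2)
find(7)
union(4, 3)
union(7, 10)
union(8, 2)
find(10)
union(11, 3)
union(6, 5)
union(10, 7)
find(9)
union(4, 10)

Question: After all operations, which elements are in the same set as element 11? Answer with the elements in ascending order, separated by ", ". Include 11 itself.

Answer: 2, 3, 4, 7, 8, 10, 11

Derivation:
Step 1: union(8, 2) -> merged; set of 8 now {2, 8}
Step 2: union(10, 2) -> merged; set of 10 now {2, 8, 10}
Step 3: find(7) -> no change; set of 7 is {7}
Step 4: union(4, 3) -> merged; set of 4 now {3, 4}
Step 5: union(7, 10) -> merged; set of 7 now {2, 7, 8, 10}
Step 6: union(8, 2) -> already same set; set of 8 now {2, 7, 8, 10}
Step 7: find(10) -> no change; set of 10 is {2, 7, 8, 10}
Step 8: union(11, 3) -> merged; set of 11 now {3, 4, 11}
Step 9: union(6, 5) -> merged; set of 6 now {5, 6}
Step 10: union(10, 7) -> already same set; set of 10 now {2, 7, 8, 10}
Step 11: find(9) -> no change; set of 9 is {9}
Step 12: union(4, 10) -> merged; set of 4 now {2, 3, 4, 7, 8, 10, 11}
Component of 11: {2, 3, 4, 7, 8, 10, 11}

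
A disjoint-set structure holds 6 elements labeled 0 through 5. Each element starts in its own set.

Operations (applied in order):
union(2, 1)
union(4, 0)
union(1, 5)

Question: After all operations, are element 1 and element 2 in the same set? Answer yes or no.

Step 1: union(2, 1) -> merged; set of 2 now {1, 2}
Step 2: union(4, 0) -> merged; set of 4 now {0, 4}
Step 3: union(1, 5) -> merged; set of 1 now {1, 2, 5}
Set of 1: {1, 2, 5}; 2 is a member.

Answer: yes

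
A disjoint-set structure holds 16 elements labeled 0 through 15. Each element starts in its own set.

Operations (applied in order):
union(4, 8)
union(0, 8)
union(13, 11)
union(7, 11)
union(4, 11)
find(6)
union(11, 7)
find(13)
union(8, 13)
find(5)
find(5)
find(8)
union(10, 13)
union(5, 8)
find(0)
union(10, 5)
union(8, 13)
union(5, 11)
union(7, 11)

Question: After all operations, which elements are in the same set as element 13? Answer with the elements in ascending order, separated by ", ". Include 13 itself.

Step 1: union(4, 8) -> merged; set of 4 now {4, 8}
Step 2: union(0, 8) -> merged; set of 0 now {0, 4, 8}
Step 3: union(13, 11) -> merged; set of 13 now {11, 13}
Step 4: union(7, 11) -> merged; set of 7 now {7, 11, 13}
Step 5: union(4, 11) -> merged; set of 4 now {0, 4, 7, 8, 11, 13}
Step 6: find(6) -> no change; set of 6 is {6}
Step 7: union(11, 7) -> already same set; set of 11 now {0, 4, 7, 8, 11, 13}
Step 8: find(13) -> no change; set of 13 is {0, 4, 7, 8, 11, 13}
Step 9: union(8, 13) -> already same set; set of 8 now {0, 4, 7, 8, 11, 13}
Step 10: find(5) -> no change; set of 5 is {5}
Step 11: find(5) -> no change; set of 5 is {5}
Step 12: find(8) -> no change; set of 8 is {0, 4, 7, 8, 11, 13}
Step 13: union(10, 13) -> merged; set of 10 now {0, 4, 7, 8, 10, 11, 13}
Step 14: union(5, 8) -> merged; set of 5 now {0, 4, 5, 7, 8, 10, 11, 13}
Step 15: find(0) -> no change; set of 0 is {0, 4, 5, 7, 8, 10, 11, 13}
Step 16: union(10, 5) -> already same set; set of 10 now {0, 4, 5, 7, 8, 10, 11, 13}
Step 17: union(8, 13) -> already same set; set of 8 now {0, 4, 5, 7, 8, 10, 11, 13}
Step 18: union(5, 11) -> already same set; set of 5 now {0, 4, 5, 7, 8, 10, 11, 13}
Step 19: union(7, 11) -> already same set; set of 7 now {0, 4, 5, 7, 8, 10, 11, 13}
Component of 13: {0, 4, 5, 7, 8, 10, 11, 13}

Answer: 0, 4, 5, 7, 8, 10, 11, 13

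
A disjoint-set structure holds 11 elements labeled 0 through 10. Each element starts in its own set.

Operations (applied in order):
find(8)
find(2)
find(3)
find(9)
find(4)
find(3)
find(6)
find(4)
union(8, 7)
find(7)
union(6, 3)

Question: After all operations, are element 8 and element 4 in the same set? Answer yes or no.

Step 1: find(8) -> no change; set of 8 is {8}
Step 2: find(2) -> no change; set of 2 is {2}
Step 3: find(3) -> no change; set of 3 is {3}
Step 4: find(9) -> no change; set of 9 is {9}
Step 5: find(4) -> no change; set of 4 is {4}
Step 6: find(3) -> no change; set of 3 is {3}
Step 7: find(6) -> no change; set of 6 is {6}
Step 8: find(4) -> no change; set of 4 is {4}
Step 9: union(8, 7) -> merged; set of 8 now {7, 8}
Step 10: find(7) -> no change; set of 7 is {7, 8}
Step 11: union(6, 3) -> merged; set of 6 now {3, 6}
Set of 8: {7, 8}; 4 is not a member.

Answer: no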